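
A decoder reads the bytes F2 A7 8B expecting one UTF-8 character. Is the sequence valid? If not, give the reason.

Leading byte 0xF2 = 11110010 → 4-byte form, but only 3 bytes are present.

invalid (sequence truncated)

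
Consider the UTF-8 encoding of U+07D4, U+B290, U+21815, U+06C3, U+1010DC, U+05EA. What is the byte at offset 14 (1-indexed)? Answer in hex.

0x83

1-indexed offset 14 is 0-indexed offset 13.
U+07D4 → 2-byte form DF 94 at offsets 0–1.
U+B290 → 3-byte form EB 8A 90 at offsets 2–4.
U+21815 → 4-byte form F0 A1 A0 95 at offsets 5–8.
U+06C3 → 2-byte form DB 83 at offsets 9–10.
U+1010DC → 4-byte form F4 81 83 9C at offsets 11–14.
Offset 13 falls in char 5's range; it's byte 3 of F4 81 83 9C = 0x83.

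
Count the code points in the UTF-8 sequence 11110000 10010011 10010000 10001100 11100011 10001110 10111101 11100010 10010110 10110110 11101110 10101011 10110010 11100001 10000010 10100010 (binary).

5

Byte at offset 0: 0xF0 = 11110000 → 4-byte char (#1). Advance 4.
Byte at offset 4: 0xE3 = 11100011 → 3-byte char (#2). Advance 3.
Byte at offset 7: 0xE2 = 11100010 → 3-byte char (#3). Advance 3.
Byte at offset 10: 0xEE = 11101110 → 3-byte char (#4). Advance 3.
Byte at offset 13: 0xE1 = 11100001 → 3-byte char (#5). Advance 3.
Reached end at offset 16 after 5 code points.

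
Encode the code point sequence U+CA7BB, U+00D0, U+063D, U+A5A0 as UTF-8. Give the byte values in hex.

F3 8A 9E BB C3 90 D8 BD EA 96 A0

U+CA7BB: 4-byte form → F3 8A 9E BB.
U+00D0: 2-byte form → C3 90.
U+063D: 2-byte form → D8 BD.
U+A5A0: 3-byte form → EA 96 A0.
Concatenated (11 bytes): F3 8A 9E BB C3 90 D8 BD EA 96 A0.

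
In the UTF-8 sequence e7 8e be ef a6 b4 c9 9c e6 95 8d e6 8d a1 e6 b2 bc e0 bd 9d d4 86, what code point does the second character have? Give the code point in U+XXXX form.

U+F9B4

Offset 0: leading byte 0xE7 = 11100111 → 3-byte char #1 = E7 8E BE.
Offset 3: leading byte 0xEF = 11101111 → 3-byte char #2 = EF A6 B4.
Leading byte 0xEF = 11101111 matches 1110xxxx → 3-byte sequence.
Byte 1: 0xEF = 11101111, payload 1111 (4 bits).
Byte 2: 0xA6 = 10100110 (10xxxxxx ✓), payload 100110.
Byte 3: 0xB4 = 10110100 (10xxxxxx ✓), payload 110100.
Concatenate: 1111100110110100 = 0xF9B4 (16 bits → U+F9B4).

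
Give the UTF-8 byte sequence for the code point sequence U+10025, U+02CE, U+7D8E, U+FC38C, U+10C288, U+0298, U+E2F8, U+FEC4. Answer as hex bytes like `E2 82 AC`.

U+10025: 4-byte form → F0 90 80 A5.
U+02CE: 2-byte form → CB 8E.
U+7D8E: 3-byte form → E7 B6 8E.
U+FC38C: 4-byte form → F3 BC 8E 8C.
U+10C288: 4-byte form → F4 8C 8A 88.
U+0298: 2-byte form → CA 98.
U+E2F8: 3-byte form → EE 8B B8.
U+FEC4: 3-byte form → EF BB 84.
Concatenated (25 bytes): F0 90 80 A5 CB 8E E7 B6 8E F3 BC 8E 8C F4 8C 8A 88 CA 98 EE 8B B8 EF BB 84.

F0 90 80 A5 CB 8E E7 B6 8E F3 BC 8E 8C F4 8C 8A 88 CA 98 EE 8B B8 EF BB 84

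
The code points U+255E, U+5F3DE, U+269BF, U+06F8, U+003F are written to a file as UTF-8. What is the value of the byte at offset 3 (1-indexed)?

0x9E

1-indexed offset 3 is 0-indexed offset 2.
U+255E → 3-byte form E2 95 9E at offsets 0–2.
Offset 2 falls in char 1's range; it's byte 3 of E2 95 9E = 0x9E.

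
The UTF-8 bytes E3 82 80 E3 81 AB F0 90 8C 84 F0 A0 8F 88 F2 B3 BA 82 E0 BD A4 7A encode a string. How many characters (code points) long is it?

Byte at offset 0: 0xE3 = 11100011 → 3-byte char (#1). Advance 3.
Byte at offset 3: 0xE3 = 11100011 → 3-byte char (#2). Advance 3.
Byte at offset 6: 0xF0 = 11110000 → 4-byte char (#3). Advance 4.
Byte at offset 10: 0xF0 = 11110000 → 4-byte char (#4). Advance 4.
Byte at offset 14: 0xF2 = 11110010 → 4-byte char (#5). Advance 4.
Byte at offset 18: 0xE0 = 11100000 → 3-byte char (#6). Advance 3.
Byte at offset 21: 0x7A = 01111010 → 1-byte char (#7). Advance 1.
Reached end at offset 22 after 7 code points.

7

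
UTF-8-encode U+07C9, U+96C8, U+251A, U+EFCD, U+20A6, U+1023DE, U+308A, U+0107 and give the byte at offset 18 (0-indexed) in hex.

U+07C9 → 2-byte form DF 89 at offsets 0–1.
U+96C8 → 3-byte form E9 9B 88 at offsets 2–4.
U+251A → 3-byte form E2 94 9A at offsets 5–7.
U+EFCD → 3-byte form EE BF 8D at offsets 8–10.
U+20A6 → 3-byte form E2 82 A6 at offsets 11–13.
U+1023DE → 4-byte form F4 82 8F 9E at offsets 14–17.
U+308A → 3-byte form E3 82 8A at offsets 18–20.
Offset 18 falls in char 7's range; it's byte 1 of E3 82 8A = 0xE3.

0xE3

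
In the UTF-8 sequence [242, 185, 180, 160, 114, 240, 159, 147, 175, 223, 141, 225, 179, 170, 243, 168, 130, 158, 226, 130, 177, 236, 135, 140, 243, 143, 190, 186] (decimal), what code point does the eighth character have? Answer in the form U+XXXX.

U+C1CC

Offset 0: leading byte 0xF2 = 11110010 → 4-byte char #1 = F2 B9 B4 A0.
Offset 4: leading byte 0x72 = 01110010 → 1-byte char #2 = 72.
Offset 5: leading byte 0xF0 = 11110000 → 4-byte char #3 = F0 9F 93 AF.
Offset 9: leading byte 0xDF = 11011111 → 2-byte char #4 = DF 8D.
Offset 11: leading byte 0xE1 = 11100001 → 3-byte char #5 = E1 B3 AA.
Offset 14: leading byte 0xF3 = 11110011 → 4-byte char #6 = F3 A8 82 9E.
Offset 18: leading byte 0xE2 = 11100010 → 3-byte char #7 = E2 82 B1.
Offset 21: leading byte 0xEC = 11101100 → 3-byte char #8 = EC 87 8C.
Leading byte 0xEC = 11101100 matches 1110xxxx → 3-byte sequence.
Byte 1: 0xEC = 11101100, payload 1100 (4 bits).
Byte 2: 0x87 = 10000111 (10xxxxxx ✓), payload 000111.
Byte 3: 0x8C = 10001100 (10xxxxxx ✓), payload 001100.
Concatenate: 1100000111001100 = 0xC1CC (16 bits → U+C1CC).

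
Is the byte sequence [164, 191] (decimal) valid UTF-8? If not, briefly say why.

invalid (continuation byte with no leading byte)

Byte 0xA4 = 10100100 has the form 10xxxxxx — a continuation byte — but there is no preceding leading byte.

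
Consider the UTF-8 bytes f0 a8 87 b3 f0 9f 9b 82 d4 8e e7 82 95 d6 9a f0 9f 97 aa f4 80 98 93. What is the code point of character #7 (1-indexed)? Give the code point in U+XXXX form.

Offset 0: leading byte 0xF0 = 11110000 → 4-byte char #1 = F0 A8 87 B3.
Offset 4: leading byte 0xF0 = 11110000 → 4-byte char #2 = F0 9F 9B 82.
Offset 8: leading byte 0xD4 = 11010100 → 2-byte char #3 = D4 8E.
Offset 10: leading byte 0xE7 = 11100111 → 3-byte char #4 = E7 82 95.
Offset 13: leading byte 0xD6 = 11010110 → 2-byte char #5 = D6 9A.
Offset 15: leading byte 0xF0 = 11110000 → 4-byte char #6 = F0 9F 97 AA.
Offset 19: leading byte 0xF4 = 11110100 → 4-byte char #7 = F4 80 98 93.
Leading byte 0xF4 = 11110100 matches 11110xxx → 4-byte sequence.
Byte 1: 0xF4 = 11110100, payload 100 (3 bits).
Byte 2: 0x80 = 10000000 (10xxxxxx ✓), payload 000000.
Byte 3: 0x98 = 10011000 (10xxxxxx ✓), payload 011000.
Byte 4: 0x93 = 10010011 (10xxxxxx ✓), payload 010011.
Concatenate: 100000000011000010011 = 0x100613 (21 bits → U+100613).

U+100613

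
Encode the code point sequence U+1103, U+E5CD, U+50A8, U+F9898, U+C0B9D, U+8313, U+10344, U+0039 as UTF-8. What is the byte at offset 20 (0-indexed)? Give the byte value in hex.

U+1103 → 3-byte form E1 84 83 at offsets 0–2.
U+E5CD → 3-byte form EE 97 8D at offsets 3–5.
U+50A8 → 3-byte form E5 82 A8 at offsets 6–8.
U+F9898 → 4-byte form F3 B9 A2 98 at offsets 9–12.
U+C0B9D → 4-byte form F3 80 AE 9D at offsets 13–16.
U+8313 → 3-byte form E8 8C 93 at offsets 17–19.
U+10344 → 4-byte form F0 90 8D 84 at offsets 20–23.
Offset 20 falls in char 7's range; it's byte 1 of F0 90 8D 84 = 0xF0.

0xF0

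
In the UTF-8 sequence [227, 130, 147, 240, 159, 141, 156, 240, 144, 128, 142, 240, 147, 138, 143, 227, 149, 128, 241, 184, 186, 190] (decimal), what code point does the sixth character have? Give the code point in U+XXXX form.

U+78EBE

Offset 0: leading byte 0xE3 = 11100011 → 3-byte char #1 = E3 82 93.
Offset 3: leading byte 0xF0 = 11110000 → 4-byte char #2 = F0 9F 8D 9C.
Offset 7: leading byte 0xF0 = 11110000 → 4-byte char #3 = F0 90 80 8E.
Offset 11: leading byte 0xF0 = 11110000 → 4-byte char #4 = F0 93 8A 8F.
Offset 15: leading byte 0xE3 = 11100011 → 3-byte char #5 = E3 95 80.
Offset 18: leading byte 0xF1 = 11110001 → 4-byte char #6 = F1 B8 BA BE.
Leading byte 0xF1 = 11110001 matches 11110xxx → 4-byte sequence.
Byte 1: 0xF1 = 11110001, payload 001 (3 bits).
Byte 2: 0xB8 = 10111000 (10xxxxxx ✓), payload 111000.
Byte 3: 0xBA = 10111010 (10xxxxxx ✓), payload 111010.
Byte 4: 0xBE = 10111110 (10xxxxxx ✓), payload 111110.
Concatenate: 001111000111010111110 = 0x78EBE (21 bits → U+78EBE).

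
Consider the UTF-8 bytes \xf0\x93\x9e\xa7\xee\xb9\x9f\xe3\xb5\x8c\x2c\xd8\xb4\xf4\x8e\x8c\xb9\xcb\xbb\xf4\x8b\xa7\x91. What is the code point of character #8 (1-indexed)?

U+10B9D1

Offset 0: leading byte 0xF0 = 11110000 → 4-byte char #1 = F0 93 9E A7.
Offset 4: leading byte 0xEE = 11101110 → 3-byte char #2 = EE B9 9F.
Offset 7: leading byte 0xE3 = 11100011 → 3-byte char #3 = E3 B5 8C.
Offset 10: leading byte 0x2C = 00101100 → 1-byte char #4 = 2C.
Offset 11: leading byte 0xD8 = 11011000 → 2-byte char #5 = D8 B4.
Offset 13: leading byte 0xF4 = 11110100 → 4-byte char #6 = F4 8E 8C B9.
Offset 17: leading byte 0xCB = 11001011 → 2-byte char #7 = CB BB.
Offset 19: leading byte 0xF4 = 11110100 → 4-byte char #8 = F4 8B A7 91.
Leading byte 0xF4 = 11110100 matches 11110xxx → 4-byte sequence.
Byte 1: 0xF4 = 11110100, payload 100 (3 bits).
Byte 2: 0x8B = 10001011 (10xxxxxx ✓), payload 001011.
Byte 3: 0xA7 = 10100111 (10xxxxxx ✓), payload 100111.
Byte 4: 0x91 = 10010001 (10xxxxxx ✓), payload 010001.
Concatenate: 100001011100111010001 = 0x10B9D1 (21 bits → U+10B9D1).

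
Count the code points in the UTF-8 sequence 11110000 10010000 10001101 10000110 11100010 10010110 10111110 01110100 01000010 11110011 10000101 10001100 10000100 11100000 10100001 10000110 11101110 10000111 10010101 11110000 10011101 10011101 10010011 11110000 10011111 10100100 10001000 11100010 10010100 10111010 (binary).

10

Byte at offset 0: 0xF0 = 11110000 → 4-byte char (#1). Advance 4.
Byte at offset 4: 0xE2 = 11100010 → 3-byte char (#2). Advance 3.
Byte at offset 7: 0x74 = 01110100 → 1-byte char (#3). Advance 1.
Byte at offset 8: 0x42 = 01000010 → 1-byte char (#4). Advance 1.
Byte at offset 9: 0xF3 = 11110011 → 4-byte char (#5). Advance 4.
Byte at offset 13: 0xE0 = 11100000 → 3-byte char (#6). Advance 3.
Byte at offset 16: 0xEE = 11101110 → 3-byte char (#7). Advance 3.
Byte at offset 19: 0xF0 = 11110000 → 4-byte char (#8). Advance 4.
Byte at offset 23: 0xF0 = 11110000 → 4-byte char (#9). Advance 4.
Byte at offset 27: 0xE2 = 11100010 → 3-byte char (#10). Advance 3.
Reached end at offset 30 after 10 code points.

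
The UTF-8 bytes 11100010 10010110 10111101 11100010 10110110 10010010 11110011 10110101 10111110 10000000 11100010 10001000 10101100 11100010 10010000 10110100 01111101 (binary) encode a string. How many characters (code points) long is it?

6

Byte at offset 0: 0xE2 = 11100010 → 3-byte char (#1). Advance 3.
Byte at offset 3: 0xE2 = 11100010 → 3-byte char (#2). Advance 3.
Byte at offset 6: 0xF3 = 11110011 → 4-byte char (#3). Advance 4.
Byte at offset 10: 0xE2 = 11100010 → 3-byte char (#4). Advance 3.
Byte at offset 13: 0xE2 = 11100010 → 3-byte char (#5). Advance 3.
Byte at offset 16: 0x7D = 01111101 → 1-byte char (#6). Advance 1.
Reached end at offset 17 after 6 code points.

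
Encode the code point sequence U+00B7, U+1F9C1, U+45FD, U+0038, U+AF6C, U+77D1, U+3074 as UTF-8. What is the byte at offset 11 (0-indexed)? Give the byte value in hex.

0xBD

U+00B7 → 2-byte form C2 B7 at offsets 0–1.
U+1F9C1 → 4-byte form F0 9F A7 81 at offsets 2–5.
U+45FD → 3-byte form E4 97 BD at offsets 6–8.
U+0038 → 1-byte form 38 at offsets 9–9.
U+AF6C → 3-byte form EA BD AC at offsets 10–12.
Offset 11 falls in char 5's range; it's byte 2 of EA BD AC = 0xBD.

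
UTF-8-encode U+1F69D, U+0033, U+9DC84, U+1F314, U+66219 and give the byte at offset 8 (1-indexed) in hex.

0xB2

1-indexed offset 8 is 0-indexed offset 7.
U+1F69D → 4-byte form F0 9F 9A 9D at offsets 0–3.
U+0033 → 1-byte form 33 at offsets 4–4.
U+9DC84 → 4-byte form F2 9D B2 84 at offsets 5–8.
Offset 7 falls in char 3's range; it's byte 3 of F2 9D B2 84 = 0xB2.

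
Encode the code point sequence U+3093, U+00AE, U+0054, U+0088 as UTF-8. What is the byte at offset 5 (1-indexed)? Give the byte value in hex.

1-indexed offset 5 is 0-indexed offset 4.
U+3093 → 3-byte form E3 82 93 at offsets 0–2.
U+00AE → 2-byte form C2 AE at offsets 3–4.
Offset 4 falls in char 2's range; it's byte 2 of C2 AE = 0xAE.

0xAE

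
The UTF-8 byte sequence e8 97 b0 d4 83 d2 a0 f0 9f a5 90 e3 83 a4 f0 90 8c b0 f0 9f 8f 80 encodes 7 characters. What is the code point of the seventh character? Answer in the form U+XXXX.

Offset 0: leading byte 0xE8 = 11101000 → 3-byte char #1 = E8 97 B0.
Offset 3: leading byte 0xD4 = 11010100 → 2-byte char #2 = D4 83.
Offset 5: leading byte 0xD2 = 11010010 → 2-byte char #3 = D2 A0.
Offset 7: leading byte 0xF0 = 11110000 → 4-byte char #4 = F0 9F A5 90.
Offset 11: leading byte 0xE3 = 11100011 → 3-byte char #5 = E3 83 A4.
Offset 14: leading byte 0xF0 = 11110000 → 4-byte char #6 = F0 90 8C B0.
Offset 18: leading byte 0xF0 = 11110000 → 4-byte char #7 = F0 9F 8F 80.
Leading byte 0xF0 = 11110000 matches 11110xxx → 4-byte sequence.
Byte 1: 0xF0 = 11110000, payload 000 (3 bits).
Byte 2: 0x9F = 10011111 (10xxxxxx ✓), payload 011111.
Byte 3: 0x8F = 10001111 (10xxxxxx ✓), payload 001111.
Byte 4: 0x80 = 10000000 (10xxxxxx ✓), payload 000000.
Concatenate: 000011111001111000000 = 0x1F3C0 (21 bits → U+1F3C0).

U+1F3C0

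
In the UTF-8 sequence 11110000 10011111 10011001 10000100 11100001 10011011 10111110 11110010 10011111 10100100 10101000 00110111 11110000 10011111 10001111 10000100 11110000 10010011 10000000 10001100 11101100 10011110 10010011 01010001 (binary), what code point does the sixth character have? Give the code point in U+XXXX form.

U+1300C

Offset 0: leading byte 0xF0 = 11110000 → 4-byte char #1 = F0 9F 99 84.
Offset 4: leading byte 0xE1 = 11100001 → 3-byte char #2 = E1 9B BE.
Offset 7: leading byte 0xF2 = 11110010 → 4-byte char #3 = F2 9F A4 A8.
Offset 11: leading byte 0x37 = 00110111 → 1-byte char #4 = 37.
Offset 12: leading byte 0xF0 = 11110000 → 4-byte char #5 = F0 9F 8F 84.
Offset 16: leading byte 0xF0 = 11110000 → 4-byte char #6 = F0 93 80 8C.
Leading byte 0xF0 = 11110000 matches 11110xxx → 4-byte sequence.
Byte 1: 0xF0 = 11110000, payload 000 (3 bits).
Byte 2: 0x93 = 10010011 (10xxxxxx ✓), payload 010011.
Byte 3: 0x80 = 10000000 (10xxxxxx ✓), payload 000000.
Byte 4: 0x8C = 10001100 (10xxxxxx ✓), payload 001100.
Concatenate: 000010011000000001100 = 0x1300C (21 bits → U+1300C).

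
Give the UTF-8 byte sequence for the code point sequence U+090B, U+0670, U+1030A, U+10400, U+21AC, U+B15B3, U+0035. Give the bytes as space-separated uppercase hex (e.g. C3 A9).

U+090B: 3-byte form → E0 A4 8B.
U+0670: 2-byte form → D9 B0.
U+1030A: 4-byte form → F0 90 8C 8A.
U+10400: 4-byte form → F0 90 90 80.
U+21AC: 3-byte form → E2 86 AC.
U+B15B3: 4-byte form → F2 B1 96 B3.
U+0035: 1-byte form → 35.
Concatenated (21 bytes): E0 A4 8B D9 B0 F0 90 8C 8A F0 90 90 80 E2 86 AC F2 B1 96 B3 35.

E0 A4 8B D9 B0 F0 90 8C 8A F0 90 90 80 E2 86 AC F2 B1 96 B3 35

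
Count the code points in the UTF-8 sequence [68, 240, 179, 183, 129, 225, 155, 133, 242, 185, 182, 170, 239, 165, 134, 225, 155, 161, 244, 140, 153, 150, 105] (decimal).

8

Byte at offset 0: 0x44 = 01000100 → 1-byte char (#1). Advance 1.
Byte at offset 1: 0xF0 = 11110000 → 4-byte char (#2). Advance 4.
Byte at offset 5: 0xE1 = 11100001 → 3-byte char (#3). Advance 3.
Byte at offset 8: 0xF2 = 11110010 → 4-byte char (#4). Advance 4.
Byte at offset 12: 0xEF = 11101111 → 3-byte char (#5). Advance 3.
Byte at offset 15: 0xE1 = 11100001 → 3-byte char (#6). Advance 3.
Byte at offset 18: 0xF4 = 11110100 → 4-byte char (#7). Advance 4.
Byte at offset 22: 0x69 = 01101001 → 1-byte char (#8). Advance 1.
Reached end at offset 23 after 8 code points.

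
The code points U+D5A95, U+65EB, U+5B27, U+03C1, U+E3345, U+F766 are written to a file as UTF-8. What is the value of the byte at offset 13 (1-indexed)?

0xF3

1-indexed offset 13 is 0-indexed offset 12.
U+D5A95 → 4-byte form F3 95 AA 95 at offsets 0–3.
U+65EB → 3-byte form E6 97 AB at offsets 4–6.
U+5B27 → 3-byte form E5 AC A7 at offsets 7–9.
U+03C1 → 2-byte form CF 81 at offsets 10–11.
U+E3345 → 4-byte form F3 A3 8D 85 at offsets 12–15.
Offset 12 falls in char 5's range; it's byte 1 of F3 A3 8D 85 = 0xF3.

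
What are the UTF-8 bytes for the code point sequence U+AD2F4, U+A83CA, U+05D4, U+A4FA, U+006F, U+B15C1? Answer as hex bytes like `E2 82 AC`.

U+AD2F4: 4-byte form → F2 AD 8B B4.
U+A83CA: 4-byte form → F2 A8 8F 8A.
U+05D4: 2-byte form → D7 94.
U+A4FA: 3-byte form → EA 93 BA.
U+006F: 1-byte form → 6F.
U+B15C1: 4-byte form → F2 B1 97 81.
Concatenated (18 bytes): F2 AD 8B B4 F2 A8 8F 8A D7 94 EA 93 BA 6F F2 B1 97 81.

F2 AD 8B B4 F2 A8 8F 8A D7 94 EA 93 BA 6F F2 B1 97 81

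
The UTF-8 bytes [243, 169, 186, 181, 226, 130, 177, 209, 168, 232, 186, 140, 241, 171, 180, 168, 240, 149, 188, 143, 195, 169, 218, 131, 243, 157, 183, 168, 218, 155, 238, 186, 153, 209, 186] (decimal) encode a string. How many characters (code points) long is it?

Byte at offset 0: 0xF3 = 11110011 → 4-byte char (#1). Advance 4.
Byte at offset 4: 0xE2 = 11100010 → 3-byte char (#2). Advance 3.
Byte at offset 7: 0xD1 = 11010001 → 2-byte char (#3). Advance 2.
Byte at offset 9: 0xE8 = 11101000 → 3-byte char (#4). Advance 3.
Byte at offset 12: 0xF1 = 11110001 → 4-byte char (#5). Advance 4.
Byte at offset 16: 0xF0 = 11110000 → 4-byte char (#6). Advance 4.
Byte at offset 20: 0xC3 = 11000011 → 2-byte char (#7). Advance 2.
Byte at offset 22: 0xDA = 11011010 → 2-byte char (#8). Advance 2.
Byte at offset 24: 0xF3 = 11110011 → 4-byte char (#9). Advance 4.
Byte at offset 28: 0xDA = 11011010 → 2-byte char (#10). Advance 2.
Byte at offset 30: 0xEE = 11101110 → 3-byte char (#11). Advance 3.
Byte at offset 33: 0xD1 = 11010001 → 2-byte char (#12). Advance 2.
Reached end at offset 35 after 12 code points.

12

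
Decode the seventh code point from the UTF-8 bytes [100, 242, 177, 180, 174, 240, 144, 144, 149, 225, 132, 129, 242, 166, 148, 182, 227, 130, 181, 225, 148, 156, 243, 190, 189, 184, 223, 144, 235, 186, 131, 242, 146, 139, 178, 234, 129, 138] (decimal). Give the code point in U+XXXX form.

Offset 0: leading byte 0x64 = 01100100 → 1-byte char #1 = 64.
Offset 1: leading byte 0xF2 = 11110010 → 4-byte char #2 = F2 B1 B4 AE.
Offset 5: leading byte 0xF0 = 11110000 → 4-byte char #3 = F0 90 90 95.
Offset 9: leading byte 0xE1 = 11100001 → 3-byte char #4 = E1 84 81.
Offset 12: leading byte 0xF2 = 11110010 → 4-byte char #5 = F2 A6 94 B6.
Offset 16: leading byte 0xE3 = 11100011 → 3-byte char #6 = E3 82 B5.
Offset 19: leading byte 0xE1 = 11100001 → 3-byte char #7 = E1 94 9C.
Leading byte 0xE1 = 11100001 matches 1110xxxx → 3-byte sequence.
Byte 1: 0xE1 = 11100001, payload 0001 (4 bits).
Byte 2: 0x94 = 10010100 (10xxxxxx ✓), payload 010100.
Byte 3: 0x9C = 10011100 (10xxxxxx ✓), payload 011100.
Concatenate: 0001010100011100 = 0x151C (16 bits → U+151C).

U+151C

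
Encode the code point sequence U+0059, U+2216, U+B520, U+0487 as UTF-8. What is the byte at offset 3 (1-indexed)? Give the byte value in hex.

1-indexed offset 3 is 0-indexed offset 2.
U+0059 → 1-byte form 59 at offsets 0–0.
U+2216 → 3-byte form E2 88 96 at offsets 1–3.
Offset 2 falls in char 2's range; it's byte 2 of E2 88 96 = 0x88.

0x88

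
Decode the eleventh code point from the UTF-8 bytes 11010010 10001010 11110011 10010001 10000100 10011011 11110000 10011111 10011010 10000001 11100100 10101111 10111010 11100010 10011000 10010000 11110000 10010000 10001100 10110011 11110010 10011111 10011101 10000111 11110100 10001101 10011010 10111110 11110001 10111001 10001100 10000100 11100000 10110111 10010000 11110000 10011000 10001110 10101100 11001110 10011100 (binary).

Offset 0: leading byte 0xD2 = 11010010 → 2-byte char #1 = D2 8A.
Offset 2: leading byte 0xF3 = 11110011 → 4-byte char #2 = F3 91 84 9B.
Offset 6: leading byte 0xF0 = 11110000 → 4-byte char #3 = F0 9F 9A 81.
Offset 10: leading byte 0xE4 = 11100100 → 3-byte char #4 = E4 AF BA.
Offset 13: leading byte 0xE2 = 11100010 → 3-byte char #5 = E2 98 90.
Offset 16: leading byte 0xF0 = 11110000 → 4-byte char #6 = F0 90 8C B3.
Offset 20: leading byte 0xF2 = 11110010 → 4-byte char #7 = F2 9F 9D 87.
Offset 24: leading byte 0xF4 = 11110100 → 4-byte char #8 = F4 8D 9A BE.
Offset 28: leading byte 0xF1 = 11110001 → 4-byte char #9 = F1 B9 8C 84.
Offset 32: leading byte 0xE0 = 11100000 → 3-byte char #10 = E0 B7 90.
Offset 35: leading byte 0xF0 = 11110000 → 4-byte char #11 = F0 98 8E AC.
Leading byte 0xF0 = 11110000 matches 11110xxx → 4-byte sequence.
Byte 1: 0xF0 = 11110000, payload 000 (3 bits).
Byte 2: 0x98 = 10011000 (10xxxxxx ✓), payload 011000.
Byte 3: 0x8E = 10001110 (10xxxxxx ✓), payload 001110.
Byte 4: 0xAC = 10101100 (10xxxxxx ✓), payload 101100.
Concatenate: 000011000001110101100 = 0x183AC (21 bits → U+183AC).

U+183AC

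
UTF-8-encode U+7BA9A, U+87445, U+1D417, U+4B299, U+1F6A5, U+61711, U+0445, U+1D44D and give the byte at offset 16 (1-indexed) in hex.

1-indexed offset 16 is 0-indexed offset 15.
U+7BA9A → 4-byte form F1 BB AA 9A at offsets 0–3.
U+87445 → 4-byte form F2 87 91 85 at offsets 4–7.
U+1D417 → 4-byte form F0 9D 90 97 at offsets 8–11.
U+4B299 → 4-byte form F1 8B 8A 99 at offsets 12–15.
Offset 15 falls in char 4's range; it's byte 4 of F1 8B 8A 99 = 0x99.

0x99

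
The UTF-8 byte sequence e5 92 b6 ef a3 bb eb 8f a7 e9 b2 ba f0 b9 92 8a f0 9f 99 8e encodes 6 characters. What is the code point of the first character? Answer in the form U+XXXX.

Offset 0: leading byte 0xE5 = 11100101 → 3-byte char #1 = E5 92 B6.
Leading byte 0xE5 = 11100101 matches 1110xxxx → 3-byte sequence.
Byte 1: 0xE5 = 11100101, payload 0101 (4 bits).
Byte 2: 0x92 = 10010010 (10xxxxxx ✓), payload 010010.
Byte 3: 0xB6 = 10110110 (10xxxxxx ✓), payload 110110.
Concatenate: 0101010010110110 = 0x54B6 (16 bits → U+54B6).

U+54B6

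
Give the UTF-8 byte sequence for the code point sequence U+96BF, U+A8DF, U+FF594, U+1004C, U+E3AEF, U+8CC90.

E9 9A BF EA A3 9F F3 BF 96 94 F0 90 81 8C F3 A3 AB AF F2 8C B2 90

U+96BF: 3-byte form → E9 9A BF.
U+A8DF: 3-byte form → EA A3 9F.
U+FF594: 4-byte form → F3 BF 96 94.
U+1004C: 4-byte form → F0 90 81 8C.
U+E3AEF: 4-byte form → F3 A3 AB AF.
U+8CC90: 4-byte form → F2 8C B2 90.
Concatenated (22 bytes): E9 9A BF EA A3 9F F3 BF 96 94 F0 90 81 8C F3 A3 AB AF F2 8C B2 90.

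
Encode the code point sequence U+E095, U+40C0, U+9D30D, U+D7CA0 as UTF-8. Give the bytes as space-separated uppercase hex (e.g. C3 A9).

U+E095: 3-byte form → EE 82 95.
U+40C0: 3-byte form → E4 83 80.
U+9D30D: 4-byte form → F2 9D 8C 8D.
U+D7CA0: 4-byte form → F3 97 B2 A0.
Concatenated (14 bytes): EE 82 95 E4 83 80 F2 9D 8C 8D F3 97 B2 A0.

EE 82 95 E4 83 80 F2 9D 8C 8D F3 97 B2 A0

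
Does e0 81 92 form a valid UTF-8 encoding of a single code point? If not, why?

Leading byte 0xE0 = 11100000 → 3-byte form.
Continuation bytes all match 10xxxxxx. Payload decodes to 0x52.
But 0x52 < 0x800, the minimum for a 3-byte sequence — this is an overlong encoding.

invalid (overlong encoding)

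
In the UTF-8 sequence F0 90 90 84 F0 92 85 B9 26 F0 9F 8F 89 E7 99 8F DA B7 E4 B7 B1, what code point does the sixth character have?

U+06B7

Offset 0: leading byte 0xF0 = 11110000 → 4-byte char #1 = F0 90 90 84.
Offset 4: leading byte 0xF0 = 11110000 → 4-byte char #2 = F0 92 85 B9.
Offset 8: leading byte 0x26 = 00100110 → 1-byte char #3 = 26.
Offset 9: leading byte 0xF0 = 11110000 → 4-byte char #4 = F0 9F 8F 89.
Offset 13: leading byte 0xE7 = 11100111 → 3-byte char #5 = E7 99 8F.
Offset 16: leading byte 0xDA = 11011010 → 2-byte char #6 = DA B7.
Leading byte 0xDA = 11011010 matches 110xxxxx → 2-byte sequence.
Byte 1: 0xDA = 11011010, payload 11010 (5 bits).
Byte 2: 0xB7 = 10110111 (10xxxxxx ✓), payload 110111.
Concatenate: 11010110111 = 0x6B7 (11 bits → U+06B7).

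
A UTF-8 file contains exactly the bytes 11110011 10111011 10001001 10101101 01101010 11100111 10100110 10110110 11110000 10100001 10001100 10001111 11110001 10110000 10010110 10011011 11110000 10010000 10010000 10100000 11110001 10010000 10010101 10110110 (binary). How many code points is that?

Byte at offset 0: 0xF3 = 11110011 → 4-byte char (#1). Advance 4.
Byte at offset 4: 0x6A = 01101010 → 1-byte char (#2). Advance 1.
Byte at offset 5: 0xE7 = 11100111 → 3-byte char (#3). Advance 3.
Byte at offset 8: 0xF0 = 11110000 → 4-byte char (#4). Advance 4.
Byte at offset 12: 0xF1 = 11110001 → 4-byte char (#5). Advance 4.
Byte at offset 16: 0xF0 = 11110000 → 4-byte char (#6). Advance 4.
Byte at offset 20: 0xF1 = 11110001 → 4-byte char (#7). Advance 4.
Reached end at offset 24 after 7 code points.

7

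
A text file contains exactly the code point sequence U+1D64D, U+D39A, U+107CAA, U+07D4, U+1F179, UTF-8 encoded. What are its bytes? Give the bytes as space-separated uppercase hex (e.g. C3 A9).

F0 9D 99 8D ED 8E 9A F4 87 B2 AA DF 94 F0 9F 85 B9

U+1D64D: 4-byte form → F0 9D 99 8D.
U+D39A: 3-byte form → ED 8E 9A.
U+107CAA: 4-byte form → F4 87 B2 AA.
U+07D4: 2-byte form → DF 94.
U+1F179: 4-byte form → F0 9F 85 B9.
Concatenated (17 bytes): F0 9D 99 8D ED 8E 9A F4 87 B2 AA DF 94 F0 9F 85 B9.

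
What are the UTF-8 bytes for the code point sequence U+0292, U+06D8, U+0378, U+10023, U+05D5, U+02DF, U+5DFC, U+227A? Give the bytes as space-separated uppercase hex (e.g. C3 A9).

U+0292: 2-byte form → CA 92.
U+06D8: 2-byte form → DB 98.
U+0378: 2-byte form → CD B8.
U+10023: 4-byte form → F0 90 80 A3.
U+05D5: 2-byte form → D7 95.
U+02DF: 2-byte form → CB 9F.
U+5DFC: 3-byte form → E5 B7 BC.
U+227A: 3-byte form → E2 89 BA.
Concatenated (20 bytes): CA 92 DB 98 CD B8 F0 90 80 A3 D7 95 CB 9F E5 B7 BC E2 89 BA.

CA 92 DB 98 CD B8 F0 90 80 A3 D7 95 CB 9F E5 B7 BC E2 89 BA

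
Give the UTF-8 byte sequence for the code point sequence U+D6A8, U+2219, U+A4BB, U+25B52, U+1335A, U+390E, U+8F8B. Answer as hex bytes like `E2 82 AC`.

ED 9A A8 E2 88 99 EA 92 BB F0 A5 AD 92 F0 93 8D 9A E3 A4 8E E8 BE 8B

U+D6A8: 3-byte form → ED 9A A8.
U+2219: 3-byte form → E2 88 99.
U+A4BB: 3-byte form → EA 92 BB.
U+25B52: 4-byte form → F0 A5 AD 92.
U+1335A: 4-byte form → F0 93 8D 9A.
U+390E: 3-byte form → E3 A4 8E.
U+8F8B: 3-byte form → E8 BE 8B.
Concatenated (23 bytes): ED 9A A8 E2 88 99 EA 92 BB F0 A5 AD 92 F0 93 8D 9A E3 A4 8E E8 BE 8B.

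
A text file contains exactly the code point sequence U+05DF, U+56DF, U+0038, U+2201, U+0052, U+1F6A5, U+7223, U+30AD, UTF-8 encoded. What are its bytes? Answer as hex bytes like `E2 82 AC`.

U+05DF: 2-byte form → D7 9F.
U+56DF: 3-byte form → E5 9B 9F.
U+0038: 1-byte form → 38.
U+2201: 3-byte form → E2 88 81.
U+0052: 1-byte form → 52.
U+1F6A5: 4-byte form → F0 9F 9A A5.
U+7223: 3-byte form → E7 88 A3.
U+30AD: 3-byte form → E3 82 AD.
Concatenated (20 bytes): D7 9F E5 9B 9F 38 E2 88 81 52 F0 9F 9A A5 E7 88 A3 E3 82 AD.

D7 9F E5 9B 9F 38 E2 88 81 52 F0 9F 9A A5 E7 88 A3 E3 82 AD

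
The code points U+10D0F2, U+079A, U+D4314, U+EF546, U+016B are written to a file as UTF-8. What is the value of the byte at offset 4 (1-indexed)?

0xB2

1-indexed offset 4 is 0-indexed offset 3.
U+10D0F2 → 4-byte form F4 8D 83 B2 at offsets 0–3.
Offset 3 falls in char 1's range; it's byte 4 of F4 8D 83 B2 = 0xB2.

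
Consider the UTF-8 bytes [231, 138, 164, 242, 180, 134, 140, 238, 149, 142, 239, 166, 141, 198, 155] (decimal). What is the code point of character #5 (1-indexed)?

U+019B

Offset 0: leading byte 0xE7 = 11100111 → 3-byte char #1 = E7 8A A4.
Offset 3: leading byte 0xF2 = 11110010 → 4-byte char #2 = F2 B4 86 8C.
Offset 7: leading byte 0xEE = 11101110 → 3-byte char #3 = EE 95 8E.
Offset 10: leading byte 0xEF = 11101111 → 3-byte char #4 = EF A6 8D.
Offset 13: leading byte 0xC6 = 11000110 → 2-byte char #5 = C6 9B.
Leading byte 0xC6 = 11000110 matches 110xxxxx → 2-byte sequence.
Byte 1: 0xC6 = 11000110, payload 00110 (5 bits).
Byte 2: 0x9B = 10011011 (10xxxxxx ✓), payload 011011.
Concatenate: 00110011011 = 0x19B (11 bits → U+019B).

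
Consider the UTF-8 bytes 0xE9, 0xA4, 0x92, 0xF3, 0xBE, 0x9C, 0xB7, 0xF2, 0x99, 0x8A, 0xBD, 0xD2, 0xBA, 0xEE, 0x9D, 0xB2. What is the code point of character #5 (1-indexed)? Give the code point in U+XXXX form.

Offset 0: leading byte 0xE9 = 11101001 → 3-byte char #1 = E9 A4 92.
Offset 3: leading byte 0xF3 = 11110011 → 4-byte char #2 = F3 BE 9C B7.
Offset 7: leading byte 0xF2 = 11110010 → 4-byte char #3 = F2 99 8A BD.
Offset 11: leading byte 0xD2 = 11010010 → 2-byte char #4 = D2 BA.
Offset 13: leading byte 0xEE = 11101110 → 3-byte char #5 = EE 9D B2.
Leading byte 0xEE = 11101110 matches 1110xxxx → 3-byte sequence.
Byte 1: 0xEE = 11101110, payload 1110 (4 bits).
Byte 2: 0x9D = 10011101 (10xxxxxx ✓), payload 011101.
Byte 3: 0xB2 = 10110010 (10xxxxxx ✓), payload 110010.
Concatenate: 1110011101110010 = 0xE772 (16 bits → U+E772).

U+E772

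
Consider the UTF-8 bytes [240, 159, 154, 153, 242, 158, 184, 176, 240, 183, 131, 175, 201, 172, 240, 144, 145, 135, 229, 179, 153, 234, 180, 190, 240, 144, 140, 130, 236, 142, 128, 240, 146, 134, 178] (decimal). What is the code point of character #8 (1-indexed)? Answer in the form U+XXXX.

U+10302

Offset 0: leading byte 0xF0 = 11110000 → 4-byte char #1 = F0 9F 9A 99.
Offset 4: leading byte 0xF2 = 11110010 → 4-byte char #2 = F2 9E B8 B0.
Offset 8: leading byte 0xF0 = 11110000 → 4-byte char #3 = F0 B7 83 AF.
Offset 12: leading byte 0xC9 = 11001001 → 2-byte char #4 = C9 AC.
Offset 14: leading byte 0xF0 = 11110000 → 4-byte char #5 = F0 90 91 87.
Offset 18: leading byte 0xE5 = 11100101 → 3-byte char #6 = E5 B3 99.
Offset 21: leading byte 0xEA = 11101010 → 3-byte char #7 = EA B4 BE.
Offset 24: leading byte 0xF0 = 11110000 → 4-byte char #8 = F0 90 8C 82.
Leading byte 0xF0 = 11110000 matches 11110xxx → 4-byte sequence.
Byte 1: 0xF0 = 11110000, payload 000 (3 bits).
Byte 2: 0x90 = 10010000 (10xxxxxx ✓), payload 010000.
Byte 3: 0x8C = 10001100 (10xxxxxx ✓), payload 001100.
Byte 4: 0x82 = 10000010 (10xxxxxx ✓), payload 000010.
Concatenate: 000010000001100000010 = 0x10302 (21 bits → U+10302).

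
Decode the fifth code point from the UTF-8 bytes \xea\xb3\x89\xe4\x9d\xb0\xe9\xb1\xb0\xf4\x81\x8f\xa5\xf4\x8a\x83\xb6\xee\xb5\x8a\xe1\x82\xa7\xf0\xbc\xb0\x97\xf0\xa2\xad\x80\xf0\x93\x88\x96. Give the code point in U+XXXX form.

Offset 0: leading byte 0xEA = 11101010 → 3-byte char #1 = EA B3 89.
Offset 3: leading byte 0xE4 = 11100100 → 3-byte char #2 = E4 9D B0.
Offset 6: leading byte 0xE9 = 11101001 → 3-byte char #3 = E9 B1 B0.
Offset 9: leading byte 0xF4 = 11110100 → 4-byte char #4 = F4 81 8F A5.
Offset 13: leading byte 0xF4 = 11110100 → 4-byte char #5 = F4 8A 83 B6.
Leading byte 0xF4 = 11110100 matches 11110xxx → 4-byte sequence.
Byte 1: 0xF4 = 11110100, payload 100 (3 bits).
Byte 2: 0x8A = 10001010 (10xxxxxx ✓), payload 001010.
Byte 3: 0x83 = 10000011 (10xxxxxx ✓), payload 000011.
Byte 4: 0xB6 = 10110110 (10xxxxxx ✓), payload 110110.
Concatenate: 100001010000011110110 = 0x10A0F6 (21 bits → U+10A0F6).

U+10A0F6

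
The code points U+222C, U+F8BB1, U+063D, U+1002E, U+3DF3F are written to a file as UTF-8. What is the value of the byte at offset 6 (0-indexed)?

U+222C → 3-byte form E2 88 AC at offsets 0–2.
U+F8BB1 → 4-byte form F3 B8 AE B1 at offsets 3–6.
Offset 6 falls in char 2's range; it's byte 4 of F3 B8 AE B1 = 0xB1.

0xB1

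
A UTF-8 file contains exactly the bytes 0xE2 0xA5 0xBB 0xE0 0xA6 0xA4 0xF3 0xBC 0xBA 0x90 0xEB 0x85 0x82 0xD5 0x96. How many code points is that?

5

Byte at offset 0: 0xE2 = 11100010 → 3-byte char (#1). Advance 3.
Byte at offset 3: 0xE0 = 11100000 → 3-byte char (#2). Advance 3.
Byte at offset 6: 0xF3 = 11110011 → 4-byte char (#3). Advance 4.
Byte at offset 10: 0xEB = 11101011 → 3-byte char (#4). Advance 3.
Byte at offset 13: 0xD5 = 11010101 → 2-byte char (#5). Advance 2.
Reached end at offset 15 after 5 code points.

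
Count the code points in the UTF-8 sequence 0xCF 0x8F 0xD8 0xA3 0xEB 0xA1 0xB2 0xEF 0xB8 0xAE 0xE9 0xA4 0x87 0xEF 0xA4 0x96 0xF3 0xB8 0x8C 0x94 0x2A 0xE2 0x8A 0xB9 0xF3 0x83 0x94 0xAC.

10

Byte at offset 0: 0xCF = 11001111 → 2-byte char (#1). Advance 2.
Byte at offset 2: 0xD8 = 11011000 → 2-byte char (#2). Advance 2.
Byte at offset 4: 0xEB = 11101011 → 3-byte char (#3). Advance 3.
Byte at offset 7: 0xEF = 11101111 → 3-byte char (#4). Advance 3.
Byte at offset 10: 0xE9 = 11101001 → 3-byte char (#5). Advance 3.
Byte at offset 13: 0xEF = 11101111 → 3-byte char (#6). Advance 3.
Byte at offset 16: 0xF3 = 11110011 → 4-byte char (#7). Advance 4.
Byte at offset 20: 0x2A = 00101010 → 1-byte char (#8). Advance 1.
Byte at offset 21: 0xE2 = 11100010 → 3-byte char (#9). Advance 3.
Byte at offset 24: 0xF3 = 11110011 → 4-byte char (#10). Advance 4.
Reached end at offset 28 after 10 code points.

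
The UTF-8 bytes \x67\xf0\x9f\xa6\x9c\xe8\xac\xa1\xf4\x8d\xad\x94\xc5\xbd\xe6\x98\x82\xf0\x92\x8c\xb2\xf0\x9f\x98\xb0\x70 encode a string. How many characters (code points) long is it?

Byte at offset 0: 0x67 = 01100111 → 1-byte char (#1). Advance 1.
Byte at offset 1: 0xF0 = 11110000 → 4-byte char (#2). Advance 4.
Byte at offset 5: 0xE8 = 11101000 → 3-byte char (#3). Advance 3.
Byte at offset 8: 0xF4 = 11110100 → 4-byte char (#4). Advance 4.
Byte at offset 12: 0xC5 = 11000101 → 2-byte char (#5). Advance 2.
Byte at offset 14: 0xE6 = 11100110 → 3-byte char (#6). Advance 3.
Byte at offset 17: 0xF0 = 11110000 → 4-byte char (#7). Advance 4.
Byte at offset 21: 0xF0 = 11110000 → 4-byte char (#8). Advance 4.
Byte at offset 25: 0x70 = 01110000 → 1-byte char (#9). Advance 1.
Reached end at offset 26 after 9 code points.

9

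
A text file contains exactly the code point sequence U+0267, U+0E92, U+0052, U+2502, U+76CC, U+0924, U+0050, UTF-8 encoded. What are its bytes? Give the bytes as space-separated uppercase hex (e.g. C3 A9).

C9 A7 E0 BA 92 52 E2 94 82 E7 9B 8C E0 A4 A4 50

U+0267: 2-byte form → C9 A7.
U+0E92: 3-byte form → E0 BA 92.
U+0052: 1-byte form → 52.
U+2502: 3-byte form → E2 94 82.
U+76CC: 3-byte form → E7 9B 8C.
U+0924: 3-byte form → E0 A4 A4.
U+0050: 1-byte form → 50.
Concatenated (16 bytes): C9 A7 E0 BA 92 52 E2 94 82 E7 9B 8C E0 A4 A4 50.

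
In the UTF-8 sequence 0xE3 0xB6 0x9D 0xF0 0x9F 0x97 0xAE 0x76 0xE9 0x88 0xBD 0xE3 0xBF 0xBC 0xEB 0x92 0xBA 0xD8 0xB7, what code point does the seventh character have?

Offset 0: leading byte 0xE3 = 11100011 → 3-byte char #1 = E3 B6 9D.
Offset 3: leading byte 0xF0 = 11110000 → 4-byte char #2 = F0 9F 97 AE.
Offset 7: leading byte 0x76 = 01110110 → 1-byte char #3 = 76.
Offset 8: leading byte 0xE9 = 11101001 → 3-byte char #4 = E9 88 BD.
Offset 11: leading byte 0xE3 = 11100011 → 3-byte char #5 = E3 BF BC.
Offset 14: leading byte 0xEB = 11101011 → 3-byte char #6 = EB 92 BA.
Offset 17: leading byte 0xD8 = 11011000 → 2-byte char #7 = D8 B7.
Leading byte 0xD8 = 11011000 matches 110xxxxx → 2-byte sequence.
Byte 1: 0xD8 = 11011000, payload 11000 (5 bits).
Byte 2: 0xB7 = 10110111 (10xxxxxx ✓), payload 110111.
Concatenate: 11000110111 = 0x637 (11 bits → U+0637).

U+0637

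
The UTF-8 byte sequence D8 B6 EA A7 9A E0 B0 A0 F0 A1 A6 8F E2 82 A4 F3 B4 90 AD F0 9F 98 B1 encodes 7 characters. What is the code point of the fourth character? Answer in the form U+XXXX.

Offset 0: leading byte 0xD8 = 11011000 → 2-byte char #1 = D8 B6.
Offset 2: leading byte 0xEA = 11101010 → 3-byte char #2 = EA A7 9A.
Offset 5: leading byte 0xE0 = 11100000 → 3-byte char #3 = E0 B0 A0.
Offset 8: leading byte 0xF0 = 11110000 → 4-byte char #4 = F0 A1 A6 8F.
Leading byte 0xF0 = 11110000 matches 11110xxx → 4-byte sequence.
Byte 1: 0xF0 = 11110000, payload 000 (3 bits).
Byte 2: 0xA1 = 10100001 (10xxxxxx ✓), payload 100001.
Byte 3: 0xA6 = 10100110 (10xxxxxx ✓), payload 100110.
Byte 4: 0x8F = 10001111 (10xxxxxx ✓), payload 001111.
Concatenate: 000100001100110001111 = 0x2198F (21 bits → U+2198F).

U+2198F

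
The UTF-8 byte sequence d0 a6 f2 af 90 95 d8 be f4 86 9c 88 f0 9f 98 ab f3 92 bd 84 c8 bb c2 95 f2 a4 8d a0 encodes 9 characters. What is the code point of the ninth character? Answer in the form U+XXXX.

Offset 0: leading byte 0xD0 = 11010000 → 2-byte char #1 = D0 A6.
Offset 2: leading byte 0xF2 = 11110010 → 4-byte char #2 = F2 AF 90 95.
Offset 6: leading byte 0xD8 = 11011000 → 2-byte char #3 = D8 BE.
Offset 8: leading byte 0xF4 = 11110100 → 4-byte char #4 = F4 86 9C 88.
Offset 12: leading byte 0xF0 = 11110000 → 4-byte char #5 = F0 9F 98 AB.
Offset 16: leading byte 0xF3 = 11110011 → 4-byte char #6 = F3 92 BD 84.
Offset 20: leading byte 0xC8 = 11001000 → 2-byte char #7 = C8 BB.
Offset 22: leading byte 0xC2 = 11000010 → 2-byte char #8 = C2 95.
Offset 24: leading byte 0xF2 = 11110010 → 4-byte char #9 = F2 A4 8D A0.
Leading byte 0xF2 = 11110010 matches 11110xxx → 4-byte sequence.
Byte 1: 0xF2 = 11110010, payload 010 (3 bits).
Byte 2: 0xA4 = 10100100 (10xxxxxx ✓), payload 100100.
Byte 3: 0x8D = 10001101 (10xxxxxx ✓), payload 001101.
Byte 4: 0xA0 = 10100000 (10xxxxxx ✓), payload 100000.
Concatenate: 010100100001101100000 = 0xA4360 (21 bits → U+A4360).

U+A4360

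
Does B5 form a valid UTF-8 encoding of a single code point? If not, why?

Byte 0xB5 = 10110101 has the form 10xxxxxx — a continuation byte — but there is no preceding leading byte.

invalid (continuation byte with no leading byte)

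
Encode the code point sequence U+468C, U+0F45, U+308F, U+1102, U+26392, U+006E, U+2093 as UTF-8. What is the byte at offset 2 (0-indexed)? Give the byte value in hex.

0x8C

U+468C → 3-byte form E4 9A 8C at offsets 0–2.
Offset 2 falls in char 1's range; it's byte 3 of E4 9A 8C = 0x8C.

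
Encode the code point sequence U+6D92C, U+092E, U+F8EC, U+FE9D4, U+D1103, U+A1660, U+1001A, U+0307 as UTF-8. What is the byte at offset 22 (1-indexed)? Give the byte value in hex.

0xA0

1-indexed offset 22 is 0-indexed offset 21.
U+6D92C → 4-byte form F1 AD A4 AC at offsets 0–3.
U+092E → 3-byte form E0 A4 AE at offsets 4–6.
U+F8EC → 3-byte form EF A3 AC at offsets 7–9.
U+FE9D4 → 4-byte form F3 BE A7 94 at offsets 10–13.
U+D1103 → 4-byte form F3 91 84 83 at offsets 14–17.
U+A1660 → 4-byte form F2 A1 99 A0 at offsets 18–21.
Offset 21 falls in char 6's range; it's byte 4 of F2 A1 99 A0 = 0xA0.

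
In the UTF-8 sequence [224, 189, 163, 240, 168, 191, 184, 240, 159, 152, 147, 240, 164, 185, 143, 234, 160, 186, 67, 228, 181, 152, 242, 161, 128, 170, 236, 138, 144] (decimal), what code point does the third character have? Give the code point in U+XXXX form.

U+1F613

Offset 0: leading byte 0xE0 = 11100000 → 3-byte char #1 = E0 BD A3.
Offset 3: leading byte 0xF0 = 11110000 → 4-byte char #2 = F0 A8 BF B8.
Offset 7: leading byte 0xF0 = 11110000 → 4-byte char #3 = F0 9F 98 93.
Leading byte 0xF0 = 11110000 matches 11110xxx → 4-byte sequence.
Byte 1: 0xF0 = 11110000, payload 000 (3 bits).
Byte 2: 0x9F = 10011111 (10xxxxxx ✓), payload 011111.
Byte 3: 0x98 = 10011000 (10xxxxxx ✓), payload 011000.
Byte 4: 0x93 = 10010011 (10xxxxxx ✓), payload 010011.
Concatenate: 000011111011000010011 = 0x1F613 (21 bits → U+1F613).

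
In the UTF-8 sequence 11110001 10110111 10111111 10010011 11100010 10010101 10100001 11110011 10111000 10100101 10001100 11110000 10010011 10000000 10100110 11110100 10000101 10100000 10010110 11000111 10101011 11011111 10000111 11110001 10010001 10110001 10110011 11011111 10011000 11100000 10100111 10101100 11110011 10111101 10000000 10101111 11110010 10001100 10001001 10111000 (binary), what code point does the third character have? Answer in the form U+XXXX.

Offset 0: leading byte 0xF1 = 11110001 → 4-byte char #1 = F1 B7 BF 93.
Offset 4: leading byte 0xE2 = 11100010 → 3-byte char #2 = E2 95 A1.
Offset 7: leading byte 0xF3 = 11110011 → 4-byte char #3 = F3 B8 A5 8C.
Leading byte 0xF3 = 11110011 matches 11110xxx → 4-byte sequence.
Byte 1: 0xF3 = 11110011, payload 011 (3 bits).
Byte 2: 0xB8 = 10111000 (10xxxxxx ✓), payload 111000.
Byte 3: 0xA5 = 10100101 (10xxxxxx ✓), payload 100101.
Byte 4: 0x8C = 10001100 (10xxxxxx ✓), payload 001100.
Concatenate: 011111000100101001100 = 0xF894C (21 bits → U+F894C).

U+F894C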